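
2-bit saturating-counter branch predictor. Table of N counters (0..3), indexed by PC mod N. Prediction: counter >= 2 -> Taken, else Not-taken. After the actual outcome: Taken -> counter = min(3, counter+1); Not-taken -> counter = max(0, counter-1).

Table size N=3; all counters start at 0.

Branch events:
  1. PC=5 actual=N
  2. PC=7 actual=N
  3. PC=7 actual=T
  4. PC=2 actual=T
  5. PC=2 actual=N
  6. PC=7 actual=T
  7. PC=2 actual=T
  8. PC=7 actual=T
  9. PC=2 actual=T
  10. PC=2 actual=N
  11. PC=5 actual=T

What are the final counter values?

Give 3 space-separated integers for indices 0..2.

Ev 1: PC=5 idx=2 pred=N actual=N -> ctr[2]=0
Ev 2: PC=7 idx=1 pred=N actual=N -> ctr[1]=0
Ev 3: PC=7 idx=1 pred=N actual=T -> ctr[1]=1
Ev 4: PC=2 idx=2 pred=N actual=T -> ctr[2]=1
Ev 5: PC=2 idx=2 pred=N actual=N -> ctr[2]=0
Ev 6: PC=7 idx=1 pred=N actual=T -> ctr[1]=2
Ev 7: PC=2 idx=2 pred=N actual=T -> ctr[2]=1
Ev 8: PC=7 idx=1 pred=T actual=T -> ctr[1]=3
Ev 9: PC=2 idx=2 pred=N actual=T -> ctr[2]=2
Ev 10: PC=2 idx=2 pred=T actual=N -> ctr[2]=1
Ev 11: PC=5 idx=2 pred=N actual=T -> ctr[2]=2

Answer: 0 3 2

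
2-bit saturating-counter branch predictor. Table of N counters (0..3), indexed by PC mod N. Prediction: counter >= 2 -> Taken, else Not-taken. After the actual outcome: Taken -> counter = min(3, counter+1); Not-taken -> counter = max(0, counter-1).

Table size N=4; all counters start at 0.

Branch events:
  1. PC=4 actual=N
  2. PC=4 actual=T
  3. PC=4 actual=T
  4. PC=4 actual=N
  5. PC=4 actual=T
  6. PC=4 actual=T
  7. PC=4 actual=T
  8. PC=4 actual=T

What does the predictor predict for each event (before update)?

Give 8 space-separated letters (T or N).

Ev 1: PC=4 idx=0 pred=N actual=N -> ctr[0]=0
Ev 2: PC=4 idx=0 pred=N actual=T -> ctr[0]=1
Ev 3: PC=4 idx=0 pred=N actual=T -> ctr[0]=2
Ev 4: PC=4 idx=0 pred=T actual=N -> ctr[0]=1
Ev 5: PC=4 idx=0 pred=N actual=T -> ctr[0]=2
Ev 6: PC=4 idx=0 pred=T actual=T -> ctr[0]=3
Ev 7: PC=4 idx=0 pred=T actual=T -> ctr[0]=3
Ev 8: PC=4 idx=0 pred=T actual=T -> ctr[0]=3

Answer: N N N T N T T T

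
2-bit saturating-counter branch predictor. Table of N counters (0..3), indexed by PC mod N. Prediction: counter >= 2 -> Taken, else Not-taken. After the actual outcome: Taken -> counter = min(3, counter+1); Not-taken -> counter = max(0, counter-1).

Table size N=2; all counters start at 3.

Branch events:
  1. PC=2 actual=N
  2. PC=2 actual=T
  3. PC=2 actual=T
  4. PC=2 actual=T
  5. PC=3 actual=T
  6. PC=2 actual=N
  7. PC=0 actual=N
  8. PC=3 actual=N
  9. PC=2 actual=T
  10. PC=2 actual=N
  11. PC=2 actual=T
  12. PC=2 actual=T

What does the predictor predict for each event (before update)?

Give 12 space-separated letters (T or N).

Ev 1: PC=2 idx=0 pred=T actual=N -> ctr[0]=2
Ev 2: PC=2 idx=0 pred=T actual=T -> ctr[0]=3
Ev 3: PC=2 idx=0 pred=T actual=T -> ctr[0]=3
Ev 4: PC=2 idx=0 pred=T actual=T -> ctr[0]=3
Ev 5: PC=3 idx=1 pred=T actual=T -> ctr[1]=3
Ev 6: PC=2 idx=0 pred=T actual=N -> ctr[0]=2
Ev 7: PC=0 idx=0 pred=T actual=N -> ctr[0]=1
Ev 8: PC=3 idx=1 pred=T actual=N -> ctr[1]=2
Ev 9: PC=2 idx=0 pred=N actual=T -> ctr[0]=2
Ev 10: PC=2 idx=0 pred=T actual=N -> ctr[0]=1
Ev 11: PC=2 idx=0 pred=N actual=T -> ctr[0]=2
Ev 12: PC=2 idx=0 pred=T actual=T -> ctr[0]=3

Answer: T T T T T T T T N T N T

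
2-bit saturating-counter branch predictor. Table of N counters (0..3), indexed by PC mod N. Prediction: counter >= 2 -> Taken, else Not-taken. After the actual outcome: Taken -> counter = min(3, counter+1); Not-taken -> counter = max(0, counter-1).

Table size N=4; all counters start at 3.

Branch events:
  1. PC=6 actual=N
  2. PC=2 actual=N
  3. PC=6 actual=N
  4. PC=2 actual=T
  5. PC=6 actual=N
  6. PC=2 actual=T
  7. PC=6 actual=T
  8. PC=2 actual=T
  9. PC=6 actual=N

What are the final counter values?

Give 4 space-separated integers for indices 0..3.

Ev 1: PC=6 idx=2 pred=T actual=N -> ctr[2]=2
Ev 2: PC=2 idx=2 pred=T actual=N -> ctr[2]=1
Ev 3: PC=6 idx=2 pred=N actual=N -> ctr[2]=0
Ev 4: PC=2 idx=2 pred=N actual=T -> ctr[2]=1
Ev 5: PC=6 idx=2 pred=N actual=N -> ctr[2]=0
Ev 6: PC=2 idx=2 pred=N actual=T -> ctr[2]=1
Ev 7: PC=6 idx=2 pred=N actual=T -> ctr[2]=2
Ev 8: PC=2 idx=2 pred=T actual=T -> ctr[2]=3
Ev 9: PC=6 idx=2 pred=T actual=N -> ctr[2]=2

Answer: 3 3 2 3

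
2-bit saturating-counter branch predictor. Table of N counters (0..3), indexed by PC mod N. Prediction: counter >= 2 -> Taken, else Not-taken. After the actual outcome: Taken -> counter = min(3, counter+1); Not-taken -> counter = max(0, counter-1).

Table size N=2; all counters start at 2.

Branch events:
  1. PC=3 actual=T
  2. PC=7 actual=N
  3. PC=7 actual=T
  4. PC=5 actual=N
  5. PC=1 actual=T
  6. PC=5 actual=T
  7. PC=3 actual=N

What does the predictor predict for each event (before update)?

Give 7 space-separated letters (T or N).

Ev 1: PC=3 idx=1 pred=T actual=T -> ctr[1]=3
Ev 2: PC=7 idx=1 pred=T actual=N -> ctr[1]=2
Ev 3: PC=7 idx=1 pred=T actual=T -> ctr[1]=3
Ev 4: PC=5 idx=1 pred=T actual=N -> ctr[1]=2
Ev 5: PC=1 idx=1 pred=T actual=T -> ctr[1]=3
Ev 6: PC=5 idx=1 pred=T actual=T -> ctr[1]=3
Ev 7: PC=3 idx=1 pred=T actual=N -> ctr[1]=2

Answer: T T T T T T T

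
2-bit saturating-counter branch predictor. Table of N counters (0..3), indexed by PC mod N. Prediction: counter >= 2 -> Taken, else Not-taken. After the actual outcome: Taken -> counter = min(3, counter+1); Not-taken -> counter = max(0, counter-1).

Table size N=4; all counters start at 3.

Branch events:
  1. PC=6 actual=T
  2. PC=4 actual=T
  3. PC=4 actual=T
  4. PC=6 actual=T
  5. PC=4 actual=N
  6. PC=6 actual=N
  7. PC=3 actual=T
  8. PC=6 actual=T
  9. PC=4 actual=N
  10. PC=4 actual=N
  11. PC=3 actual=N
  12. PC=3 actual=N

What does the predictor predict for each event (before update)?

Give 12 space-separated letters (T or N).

Ev 1: PC=6 idx=2 pred=T actual=T -> ctr[2]=3
Ev 2: PC=4 idx=0 pred=T actual=T -> ctr[0]=3
Ev 3: PC=4 idx=0 pred=T actual=T -> ctr[0]=3
Ev 4: PC=6 idx=2 pred=T actual=T -> ctr[2]=3
Ev 5: PC=4 idx=0 pred=T actual=N -> ctr[0]=2
Ev 6: PC=6 idx=2 pred=T actual=N -> ctr[2]=2
Ev 7: PC=3 idx=3 pred=T actual=T -> ctr[3]=3
Ev 8: PC=6 idx=2 pred=T actual=T -> ctr[2]=3
Ev 9: PC=4 idx=0 pred=T actual=N -> ctr[0]=1
Ev 10: PC=4 idx=0 pred=N actual=N -> ctr[0]=0
Ev 11: PC=3 idx=3 pred=T actual=N -> ctr[3]=2
Ev 12: PC=3 idx=3 pred=T actual=N -> ctr[3]=1

Answer: T T T T T T T T T N T T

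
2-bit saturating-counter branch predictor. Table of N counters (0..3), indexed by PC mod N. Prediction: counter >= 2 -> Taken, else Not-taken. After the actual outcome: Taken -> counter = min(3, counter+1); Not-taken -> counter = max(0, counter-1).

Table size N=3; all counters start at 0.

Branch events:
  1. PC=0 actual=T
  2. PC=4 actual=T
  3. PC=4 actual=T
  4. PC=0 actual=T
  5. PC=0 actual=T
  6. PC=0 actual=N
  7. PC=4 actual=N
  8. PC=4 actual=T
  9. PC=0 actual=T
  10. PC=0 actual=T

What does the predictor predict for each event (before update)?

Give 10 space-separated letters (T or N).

Ev 1: PC=0 idx=0 pred=N actual=T -> ctr[0]=1
Ev 2: PC=4 idx=1 pred=N actual=T -> ctr[1]=1
Ev 3: PC=4 idx=1 pred=N actual=T -> ctr[1]=2
Ev 4: PC=0 idx=0 pred=N actual=T -> ctr[0]=2
Ev 5: PC=0 idx=0 pred=T actual=T -> ctr[0]=3
Ev 6: PC=0 idx=0 pred=T actual=N -> ctr[0]=2
Ev 7: PC=4 idx=1 pred=T actual=N -> ctr[1]=1
Ev 8: PC=4 idx=1 pred=N actual=T -> ctr[1]=2
Ev 9: PC=0 idx=0 pred=T actual=T -> ctr[0]=3
Ev 10: PC=0 idx=0 pred=T actual=T -> ctr[0]=3

Answer: N N N N T T T N T T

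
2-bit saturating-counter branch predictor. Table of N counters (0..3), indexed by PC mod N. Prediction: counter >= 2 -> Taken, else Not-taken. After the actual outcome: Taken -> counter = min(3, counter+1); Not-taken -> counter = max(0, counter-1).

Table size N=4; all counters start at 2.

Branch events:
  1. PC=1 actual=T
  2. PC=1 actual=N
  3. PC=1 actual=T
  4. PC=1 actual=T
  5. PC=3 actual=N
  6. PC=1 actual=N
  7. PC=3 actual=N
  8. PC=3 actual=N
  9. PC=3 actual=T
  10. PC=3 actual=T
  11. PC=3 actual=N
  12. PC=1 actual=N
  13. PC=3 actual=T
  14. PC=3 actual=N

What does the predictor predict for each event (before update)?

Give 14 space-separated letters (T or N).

Answer: T T T T T T N N N N T T N T

Derivation:
Ev 1: PC=1 idx=1 pred=T actual=T -> ctr[1]=3
Ev 2: PC=1 idx=1 pred=T actual=N -> ctr[1]=2
Ev 3: PC=1 idx=1 pred=T actual=T -> ctr[1]=3
Ev 4: PC=1 idx=1 pred=T actual=T -> ctr[1]=3
Ev 5: PC=3 idx=3 pred=T actual=N -> ctr[3]=1
Ev 6: PC=1 idx=1 pred=T actual=N -> ctr[1]=2
Ev 7: PC=3 idx=3 pred=N actual=N -> ctr[3]=0
Ev 8: PC=3 idx=3 pred=N actual=N -> ctr[3]=0
Ev 9: PC=3 idx=3 pred=N actual=T -> ctr[3]=1
Ev 10: PC=3 idx=3 pred=N actual=T -> ctr[3]=2
Ev 11: PC=3 idx=3 pred=T actual=N -> ctr[3]=1
Ev 12: PC=1 idx=1 pred=T actual=N -> ctr[1]=1
Ev 13: PC=3 idx=3 pred=N actual=T -> ctr[3]=2
Ev 14: PC=3 idx=3 pred=T actual=N -> ctr[3]=1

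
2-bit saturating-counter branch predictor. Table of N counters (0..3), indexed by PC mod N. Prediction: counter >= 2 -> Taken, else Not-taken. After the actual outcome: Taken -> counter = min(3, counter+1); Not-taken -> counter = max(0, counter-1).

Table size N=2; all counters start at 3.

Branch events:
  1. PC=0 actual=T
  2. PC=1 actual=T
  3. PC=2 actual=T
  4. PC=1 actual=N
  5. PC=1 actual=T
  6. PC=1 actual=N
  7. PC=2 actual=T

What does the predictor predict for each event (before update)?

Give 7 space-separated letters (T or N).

Answer: T T T T T T T

Derivation:
Ev 1: PC=0 idx=0 pred=T actual=T -> ctr[0]=3
Ev 2: PC=1 idx=1 pred=T actual=T -> ctr[1]=3
Ev 3: PC=2 idx=0 pred=T actual=T -> ctr[0]=3
Ev 4: PC=1 idx=1 pred=T actual=N -> ctr[1]=2
Ev 5: PC=1 idx=1 pred=T actual=T -> ctr[1]=3
Ev 6: PC=1 idx=1 pred=T actual=N -> ctr[1]=2
Ev 7: PC=2 idx=0 pred=T actual=T -> ctr[0]=3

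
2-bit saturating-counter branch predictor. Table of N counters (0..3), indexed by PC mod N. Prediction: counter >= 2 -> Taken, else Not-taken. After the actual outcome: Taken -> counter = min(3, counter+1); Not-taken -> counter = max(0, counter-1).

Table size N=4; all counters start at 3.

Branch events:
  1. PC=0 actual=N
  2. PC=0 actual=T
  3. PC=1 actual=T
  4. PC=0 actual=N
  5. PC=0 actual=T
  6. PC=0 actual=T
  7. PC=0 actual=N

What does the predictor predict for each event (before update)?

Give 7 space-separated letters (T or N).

Ev 1: PC=0 idx=0 pred=T actual=N -> ctr[0]=2
Ev 2: PC=0 idx=0 pred=T actual=T -> ctr[0]=3
Ev 3: PC=1 idx=1 pred=T actual=T -> ctr[1]=3
Ev 4: PC=0 idx=0 pred=T actual=N -> ctr[0]=2
Ev 5: PC=0 idx=0 pred=T actual=T -> ctr[0]=3
Ev 6: PC=0 idx=0 pred=T actual=T -> ctr[0]=3
Ev 7: PC=0 idx=0 pred=T actual=N -> ctr[0]=2

Answer: T T T T T T T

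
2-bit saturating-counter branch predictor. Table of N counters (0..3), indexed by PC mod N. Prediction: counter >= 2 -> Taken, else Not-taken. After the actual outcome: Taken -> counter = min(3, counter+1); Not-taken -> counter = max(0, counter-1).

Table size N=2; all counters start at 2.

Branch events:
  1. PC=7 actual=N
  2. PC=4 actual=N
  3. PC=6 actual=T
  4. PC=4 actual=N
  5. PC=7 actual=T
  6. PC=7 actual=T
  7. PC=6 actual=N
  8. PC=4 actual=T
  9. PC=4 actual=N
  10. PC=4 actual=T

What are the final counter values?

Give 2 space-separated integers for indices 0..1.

Ev 1: PC=7 idx=1 pred=T actual=N -> ctr[1]=1
Ev 2: PC=4 idx=0 pred=T actual=N -> ctr[0]=1
Ev 3: PC=6 idx=0 pred=N actual=T -> ctr[0]=2
Ev 4: PC=4 idx=0 pred=T actual=N -> ctr[0]=1
Ev 5: PC=7 idx=1 pred=N actual=T -> ctr[1]=2
Ev 6: PC=7 idx=1 pred=T actual=T -> ctr[1]=3
Ev 7: PC=6 idx=0 pred=N actual=N -> ctr[0]=0
Ev 8: PC=4 idx=0 pred=N actual=T -> ctr[0]=1
Ev 9: PC=4 idx=0 pred=N actual=N -> ctr[0]=0
Ev 10: PC=4 idx=0 pred=N actual=T -> ctr[0]=1

Answer: 1 3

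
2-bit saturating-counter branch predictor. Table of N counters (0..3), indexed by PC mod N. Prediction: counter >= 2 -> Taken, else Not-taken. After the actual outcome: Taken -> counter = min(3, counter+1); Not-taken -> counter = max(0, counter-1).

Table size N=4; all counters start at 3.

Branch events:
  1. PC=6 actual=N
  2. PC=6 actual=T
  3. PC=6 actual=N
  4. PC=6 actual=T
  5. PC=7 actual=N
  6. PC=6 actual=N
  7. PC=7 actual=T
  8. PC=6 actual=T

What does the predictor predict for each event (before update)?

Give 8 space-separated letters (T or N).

Ev 1: PC=6 idx=2 pred=T actual=N -> ctr[2]=2
Ev 2: PC=6 idx=2 pred=T actual=T -> ctr[2]=3
Ev 3: PC=6 idx=2 pred=T actual=N -> ctr[2]=2
Ev 4: PC=6 idx=2 pred=T actual=T -> ctr[2]=3
Ev 5: PC=7 idx=3 pred=T actual=N -> ctr[3]=2
Ev 6: PC=6 idx=2 pred=T actual=N -> ctr[2]=2
Ev 7: PC=7 idx=3 pred=T actual=T -> ctr[3]=3
Ev 8: PC=6 idx=2 pred=T actual=T -> ctr[2]=3

Answer: T T T T T T T T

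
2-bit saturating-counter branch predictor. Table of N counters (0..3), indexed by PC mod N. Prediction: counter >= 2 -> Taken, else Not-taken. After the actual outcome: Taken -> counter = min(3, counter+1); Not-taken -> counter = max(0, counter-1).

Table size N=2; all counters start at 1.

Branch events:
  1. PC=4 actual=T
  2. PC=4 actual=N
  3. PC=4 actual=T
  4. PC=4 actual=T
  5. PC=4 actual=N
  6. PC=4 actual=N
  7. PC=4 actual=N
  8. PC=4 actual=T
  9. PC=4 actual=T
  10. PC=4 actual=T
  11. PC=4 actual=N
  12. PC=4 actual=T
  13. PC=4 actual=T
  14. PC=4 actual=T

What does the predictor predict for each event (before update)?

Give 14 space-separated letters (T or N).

Ev 1: PC=4 idx=0 pred=N actual=T -> ctr[0]=2
Ev 2: PC=4 idx=0 pred=T actual=N -> ctr[0]=1
Ev 3: PC=4 idx=0 pred=N actual=T -> ctr[0]=2
Ev 4: PC=4 idx=0 pred=T actual=T -> ctr[0]=3
Ev 5: PC=4 idx=0 pred=T actual=N -> ctr[0]=2
Ev 6: PC=4 idx=0 pred=T actual=N -> ctr[0]=1
Ev 7: PC=4 idx=0 pred=N actual=N -> ctr[0]=0
Ev 8: PC=4 idx=0 pred=N actual=T -> ctr[0]=1
Ev 9: PC=4 idx=0 pred=N actual=T -> ctr[0]=2
Ev 10: PC=4 idx=0 pred=T actual=T -> ctr[0]=3
Ev 11: PC=4 idx=0 pred=T actual=N -> ctr[0]=2
Ev 12: PC=4 idx=0 pred=T actual=T -> ctr[0]=3
Ev 13: PC=4 idx=0 pred=T actual=T -> ctr[0]=3
Ev 14: PC=4 idx=0 pred=T actual=T -> ctr[0]=3

Answer: N T N T T T N N N T T T T T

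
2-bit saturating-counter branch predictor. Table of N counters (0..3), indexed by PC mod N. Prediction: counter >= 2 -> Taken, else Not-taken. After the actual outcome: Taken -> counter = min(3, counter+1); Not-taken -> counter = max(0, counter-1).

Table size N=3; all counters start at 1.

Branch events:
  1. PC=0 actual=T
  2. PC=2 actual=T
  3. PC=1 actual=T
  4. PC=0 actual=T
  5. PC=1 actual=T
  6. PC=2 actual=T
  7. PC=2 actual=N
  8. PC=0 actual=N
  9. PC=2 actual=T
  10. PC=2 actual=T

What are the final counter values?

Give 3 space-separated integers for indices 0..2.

Answer: 2 3 3

Derivation:
Ev 1: PC=0 idx=0 pred=N actual=T -> ctr[0]=2
Ev 2: PC=2 idx=2 pred=N actual=T -> ctr[2]=2
Ev 3: PC=1 idx=1 pred=N actual=T -> ctr[1]=2
Ev 4: PC=0 idx=0 pred=T actual=T -> ctr[0]=3
Ev 5: PC=1 idx=1 pred=T actual=T -> ctr[1]=3
Ev 6: PC=2 idx=2 pred=T actual=T -> ctr[2]=3
Ev 7: PC=2 idx=2 pred=T actual=N -> ctr[2]=2
Ev 8: PC=0 idx=0 pred=T actual=N -> ctr[0]=2
Ev 9: PC=2 idx=2 pred=T actual=T -> ctr[2]=3
Ev 10: PC=2 idx=2 pred=T actual=T -> ctr[2]=3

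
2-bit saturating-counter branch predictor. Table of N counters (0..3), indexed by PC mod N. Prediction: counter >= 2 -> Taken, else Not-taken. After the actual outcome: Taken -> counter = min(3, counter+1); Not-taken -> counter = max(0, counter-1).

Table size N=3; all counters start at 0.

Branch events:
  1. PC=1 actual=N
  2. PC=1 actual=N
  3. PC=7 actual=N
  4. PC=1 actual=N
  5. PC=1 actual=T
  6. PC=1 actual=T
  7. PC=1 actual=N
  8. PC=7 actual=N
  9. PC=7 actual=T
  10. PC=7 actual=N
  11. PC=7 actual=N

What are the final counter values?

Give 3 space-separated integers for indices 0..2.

Answer: 0 0 0

Derivation:
Ev 1: PC=1 idx=1 pred=N actual=N -> ctr[1]=0
Ev 2: PC=1 idx=1 pred=N actual=N -> ctr[1]=0
Ev 3: PC=7 idx=1 pred=N actual=N -> ctr[1]=0
Ev 4: PC=1 idx=1 pred=N actual=N -> ctr[1]=0
Ev 5: PC=1 idx=1 pred=N actual=T -> ctr[1]=1
Ev 6: PC=1 idx=1 pred=N actual=T -> ctr[1]=2
Ev 7: PC=1 idx=1 pred=T actual=N -> ctr[1]=1
Ev 8: PC=7 idx=1 pred=N actual=N -> ctr[1]=0
Ev 9: PC=7 idx=1 pred=N actual=T -> ctr[1]=1
Ev 10: PC=7 idx=1 pred=N actual=N -> ctr[1]=0
Ev 11: PC=7 idx=1 pred=N actual=N -> ctr[1]=0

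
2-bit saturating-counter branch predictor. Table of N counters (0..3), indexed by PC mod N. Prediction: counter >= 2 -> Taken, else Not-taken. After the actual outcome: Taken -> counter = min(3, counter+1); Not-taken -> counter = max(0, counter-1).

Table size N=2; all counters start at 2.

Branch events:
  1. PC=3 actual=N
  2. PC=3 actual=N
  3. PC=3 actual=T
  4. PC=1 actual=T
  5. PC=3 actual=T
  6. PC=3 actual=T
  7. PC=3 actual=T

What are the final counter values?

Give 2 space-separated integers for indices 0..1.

Ev 1: PC=3 idx=1 pred=T actual=N -> ctr[1]=1
Ev 2: PC=3 idx=1 pred=N actual=N -> ctr[1]=0
Ev 3: PC=3 idx=1 pred=N actual=T -> ctr[1]=1
Ev 4: PC=1 idx=1 pred=N actual=T -> ctr[1]=2
Ev 5: PC=3 idx=1 pred=T actual=T -> ctr[1]=3
Ev 6: PC=3 idx=1 pred=T actual=T -> ctr[1]=3
Ev 7: PC=3 idx=1 pred=T actual=T -> ctr[1]=3

Answer: 2 3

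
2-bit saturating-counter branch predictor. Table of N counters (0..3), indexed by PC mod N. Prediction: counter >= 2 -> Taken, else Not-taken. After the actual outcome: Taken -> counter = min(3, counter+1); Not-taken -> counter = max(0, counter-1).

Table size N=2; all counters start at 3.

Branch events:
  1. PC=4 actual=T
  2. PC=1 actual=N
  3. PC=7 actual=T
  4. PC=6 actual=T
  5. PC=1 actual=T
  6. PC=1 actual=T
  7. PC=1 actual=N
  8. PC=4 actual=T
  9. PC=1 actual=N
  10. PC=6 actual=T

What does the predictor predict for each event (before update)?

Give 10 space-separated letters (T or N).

Ev 1: PC=4 idx=0 pred=T actual=T -> ctr[0]=3
Ev 2: PC=1 idx=1 pred=T actual=N -> ctr[1]=2
Ev 3: PC=7 idx=1 pred=T actual=T -> ctr[1]=3
Ev 4: PC=6 idx=0 pred=T actual=T -> ctr[0]=3
Ev 5: PC=1 idx=1 pred=T actual=T -> ctr[1]=3
Ev 6: PC=1 idx=1 pred=T actual=T -> ctr[1]=3
Ev 7: PC=1 idx=1 pred=T actual=N -> ctr[1]=2
Ev 8: PC=4 idx=0 pred=T actual=T -> ctr[0]=3
Ev 9: PC=1 idx=1 pred=T actual=N -> ctr[1]=1
Ev 10: PC=6 idx=0 pred=T actual=T -> ctr[0]=3

Answer: T T T T T T T T T T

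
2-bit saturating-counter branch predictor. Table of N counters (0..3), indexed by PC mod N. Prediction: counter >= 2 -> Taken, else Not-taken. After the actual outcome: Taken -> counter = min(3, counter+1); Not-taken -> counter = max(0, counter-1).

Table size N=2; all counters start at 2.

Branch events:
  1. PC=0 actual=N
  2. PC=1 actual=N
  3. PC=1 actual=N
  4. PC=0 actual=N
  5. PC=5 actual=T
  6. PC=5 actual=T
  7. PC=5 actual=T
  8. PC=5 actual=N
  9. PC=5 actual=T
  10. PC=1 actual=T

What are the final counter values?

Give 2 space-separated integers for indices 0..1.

Ev 1: PC=0 idx=0 pred=T actual=N -> ctr[0]=1
Ev 2: PC=1 idx=1 pred=T actual=N -> ctr[1]=1
Ev 3: PC=1 idx=1 pred=N actual=N -> ctr[1]=0
Ev 4: PC=0 idx=0 pred=N actual=N -> ctr[0]=0
Ev 5: PC=5 idx=1 pred=N actual=T -> ctr[1]=1
Ev 6: PC=5 idx=1 pred=N actual=T -> ctr[1]=2
Ev 7: PC=5 idx=1 pred=T actual=T -> ctr[1]=3
Ev 8: PC=5 idx=1 pred=T actual=N -> ctr[1]=2
Ev 9: PC=5 idx=1 pred=T actual=T -> ctr[1]=3
Ev 10: PC=1 idx=1 pred=T actual=T -> ctr[1]=3

Answer: 0 3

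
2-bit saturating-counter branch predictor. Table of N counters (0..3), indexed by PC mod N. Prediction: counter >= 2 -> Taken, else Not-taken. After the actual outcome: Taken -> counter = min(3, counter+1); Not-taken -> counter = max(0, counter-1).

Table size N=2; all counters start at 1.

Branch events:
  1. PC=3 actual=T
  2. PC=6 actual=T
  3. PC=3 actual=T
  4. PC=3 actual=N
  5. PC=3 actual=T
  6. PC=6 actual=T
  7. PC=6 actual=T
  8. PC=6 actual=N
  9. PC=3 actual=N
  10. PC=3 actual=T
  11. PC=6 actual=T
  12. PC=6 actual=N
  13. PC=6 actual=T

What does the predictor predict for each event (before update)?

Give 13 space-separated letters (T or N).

Ev 1: PC=3 idx=1 pred=N actual=T -> ctr[1]=2
Ev 2: PC=6 idx=0 pred=N actual=T -> ctr[0]=2
Ev 3: PC=3 idx=1 pred=T actual=T -> ctr[1]=3
Ev 4: PC=3 idx=1 pred=T actual=N -> ctr[1]=2
Ev 5: PC=3 idx=1 pred=T actual=T -> ctr[1]=3
Ev 6: PC=6 idx=0 pred=T actual=T -> ctr[0]=3
Ev 7: PC=6 idx=0 pred=T actual=T -> ctr[0]=3
Ev 8: PC=6 idx=0 pred=T actual=N -> ctr[0]=2
Ev 9: PC=3 idx=1 pred=T actual=N -> ctr[1]=2
Ev 10: PC=3 idx=1 pred=T actual=T -> ctr[1]=3
Ev 11: PC=6 idx=0 pred=T actual=T -> ctr[0]=3
Ev 12: PC=6 idx=0 pred=T actual=N -> ctr[0]=2
Ev 13: PC=6 idx=0 pred=T actual=T -> ctr[0]=3

Answer: N N T T T T T T T T T T T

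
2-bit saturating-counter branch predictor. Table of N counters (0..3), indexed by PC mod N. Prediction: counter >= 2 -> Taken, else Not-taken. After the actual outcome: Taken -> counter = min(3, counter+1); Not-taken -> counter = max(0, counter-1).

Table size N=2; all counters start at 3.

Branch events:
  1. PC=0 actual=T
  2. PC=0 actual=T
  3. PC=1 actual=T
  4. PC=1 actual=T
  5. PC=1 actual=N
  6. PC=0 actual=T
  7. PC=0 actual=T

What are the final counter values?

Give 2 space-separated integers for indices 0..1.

Ev 1: PC=0 idx=0 pred=T actual=T -> ctr[0]=3
Ev 2: PC=0 idx=0 pred=T actual=T -> ctr[0]=3
Ev 3: PC=1 idx=1 pred=T actual=T -> ctr[1]=3
Ev 4: PC=1 idx=1 pred=T actual=T -> ctr[1]=3
Ev 5: PC=1 idx=1 pred=T actual=N -> ctr[1]=2
Ev 6: PC=0 idx=0 pred=T actual=T -> ctr[0]=3
Ev 7: PC=0 idx=0 pred=T actual=T -> ctr[0]=3

Answer: 3 2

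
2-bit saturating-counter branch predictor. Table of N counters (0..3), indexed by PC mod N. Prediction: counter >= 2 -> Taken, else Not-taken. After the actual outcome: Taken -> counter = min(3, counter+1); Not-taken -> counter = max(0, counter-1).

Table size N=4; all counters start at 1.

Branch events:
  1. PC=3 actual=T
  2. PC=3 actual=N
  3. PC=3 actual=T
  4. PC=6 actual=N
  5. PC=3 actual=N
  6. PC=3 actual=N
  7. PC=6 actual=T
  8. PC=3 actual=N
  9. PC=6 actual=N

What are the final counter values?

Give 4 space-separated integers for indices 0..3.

Ev 1: PC=3 idx=3 pred=N actual=T -> ctr[3]=2
Ev 2: PC=3 idx=3 pred=T actual=N -> ctr[3]=1
Ev 3: PC=3 idx=3 pred=N actual=T -> ctr[3]=2
Ev 4: PC=6 idx=2 pred=N actual=N -> ctr[2]=0
Ev 5: PC=3 idx=3 pred=T actual=N -> ctr[3]=1
Ev 6: PC=3 idx=3 pred=N actual=N -> ctr[3]=0
Ev 7: PC=6 idx=2 pred=N actual=T -> ctr[2]=1
Ev 8: PC=3 idx=3 pred=N actual=N -> ctr[3]=0
Ev 9: PC=6 idx=2 pred=N actual=N -> ctr[2]=0

Answer: 1 1 0 0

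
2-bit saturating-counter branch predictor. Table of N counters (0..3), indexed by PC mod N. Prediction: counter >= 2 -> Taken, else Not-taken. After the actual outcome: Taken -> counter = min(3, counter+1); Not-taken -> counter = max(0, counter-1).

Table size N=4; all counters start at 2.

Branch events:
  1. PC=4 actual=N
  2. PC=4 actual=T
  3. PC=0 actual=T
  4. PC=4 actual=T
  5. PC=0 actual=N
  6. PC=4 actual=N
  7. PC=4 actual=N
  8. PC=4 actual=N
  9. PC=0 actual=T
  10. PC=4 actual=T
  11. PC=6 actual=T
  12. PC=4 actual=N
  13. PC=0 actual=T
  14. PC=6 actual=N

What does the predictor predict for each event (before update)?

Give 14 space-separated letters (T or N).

Answer: T N T T T T N N N N T T N T

Derivation:
Ev 1: PC=4 idx=0 pred=T actual=N -> ctr[0]=1
Ev 2: PC=4 idx=0 pred=N actual=T -> ctr[0]=2
Ev 3: PC=0 idx=0 pred=T actual=T -> ctr[0]=3
Ev 4: PC=4 idx=0 pred=T actual=T -> ctr[0]=3
Ev 5: PC=0 idx=0 pred=T actual=N -> ctr[0]=2
Ev 6: PC=4 idx=0 pred=T actual=N -> ctr[0]=1
Ev 7: PC=4 idx=0 pred=N actual=N -> ctr[0]=0
Ev 8: PC=4 idx=0 pred=N actual=N -> ctr[0]=0
Ev 9: PC=0 idx=0 pred=N actual=T -> ctr[0]=1
Ev 10: PC=4 idx=0 pred=N actual=T -> ctr[0]=2
Ev 11: PC=6 idx=2 pred=T actual=T -> ctr[2]=3
Ev 12: PC=4 idx=0 pred=T actual=N -> ctr[0]=1
Ev 13: PC=0 idx=0 pred=N actual=T -> ctr[0]=2
Ev 14: PC=6 idx=2 pred=T actual=N -> ctr[2]=2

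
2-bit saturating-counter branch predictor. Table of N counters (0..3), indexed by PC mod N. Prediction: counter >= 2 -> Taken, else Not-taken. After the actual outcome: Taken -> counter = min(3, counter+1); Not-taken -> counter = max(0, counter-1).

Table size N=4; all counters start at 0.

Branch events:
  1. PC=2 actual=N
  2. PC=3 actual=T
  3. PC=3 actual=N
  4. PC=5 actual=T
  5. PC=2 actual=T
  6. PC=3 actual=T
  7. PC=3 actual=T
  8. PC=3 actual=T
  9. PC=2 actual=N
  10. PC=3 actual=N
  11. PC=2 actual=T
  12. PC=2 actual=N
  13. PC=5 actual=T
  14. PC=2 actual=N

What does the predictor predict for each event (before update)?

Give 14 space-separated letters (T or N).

Answer: N N N N N N N T N T N N N N

Derivation:
Ev 1: PC=2 idx=2 pred=N actual=N -> ctr[2]=0
Ev 2: PC=3 idx=3 pred=N actual=T -> ctr[3]=1
Ev 3: PC=3 idx=3 pred=N actual=N -> ctr[3]=0
Ev 4: PC=5 idx=1 pred=N actual=T -> ctr[1]=1
Ev 5: PC=2 idx=2 pred=N actual=T -> ctr[2]=1
Ev 6: PC=3 idx=3 pred=N actual=T -> ctr[3]=1
Ev 7: PC=3 idx=3 pred=N actual=T -> ctr[3]=2
Ev 8: PC=3 idx=3 pred=T actual=T -> ctr[3]=3
Ev 9: PC=2 idx=2 pred=N actual=N -> ctr[2]=0
Ev 10: PC=3 idx=3 pred=T actual=N -> ctr[3]=2
Ev 11: PC=2 idx=2 pred=N actual=T -> ctr[2]=1
Ev 12: PC=2 idx=2 pred=N actual=N -> ctr[2]=0
Ev 13: PC=5 idx=1 pred=N actual=T -> ctr[1]=2
Ev 14: PC=2 idx=2 pred=N actual=N -> ctr[2]=0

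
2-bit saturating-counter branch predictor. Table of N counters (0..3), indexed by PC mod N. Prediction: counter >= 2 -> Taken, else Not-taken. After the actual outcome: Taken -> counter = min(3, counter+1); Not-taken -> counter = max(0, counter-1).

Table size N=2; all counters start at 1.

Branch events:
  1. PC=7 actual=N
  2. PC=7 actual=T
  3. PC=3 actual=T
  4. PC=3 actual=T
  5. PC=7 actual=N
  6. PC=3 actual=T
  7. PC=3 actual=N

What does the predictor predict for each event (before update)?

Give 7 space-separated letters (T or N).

Ev 1: PC=7 idx=1 pred=N actual=N -> ctr[1]=0
Ev 2: PC=7 idx=1 pred=N actual=T -> ctr[1]=1
Ev 3: PC=3 idx=1 pred=N actual=T -> ctr[1]=2
Ev 4: PC=3 idx=1 pred=T actual=T -> ctr[1]=3
Ev 5: PC=7 idx=1 pred=T actual=N -> ctr[1]=2
Ev 6: PC=3 idx=1 pred=T actual=T -> ctr[1]=3
Ev 7: PC=3 idx=1 pred=T actual=N -> ctr[1]=2

Answer: N N N T T T T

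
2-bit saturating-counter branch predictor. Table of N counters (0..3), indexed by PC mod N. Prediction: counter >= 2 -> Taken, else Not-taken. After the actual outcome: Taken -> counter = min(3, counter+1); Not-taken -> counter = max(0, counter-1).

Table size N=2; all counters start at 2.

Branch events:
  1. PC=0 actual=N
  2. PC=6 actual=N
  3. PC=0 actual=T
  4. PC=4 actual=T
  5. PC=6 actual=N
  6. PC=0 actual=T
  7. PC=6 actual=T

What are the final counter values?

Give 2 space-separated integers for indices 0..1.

Answer: 3 2

Derivation:
Ev 1: PC=0 idx=0 pred=T actual=N -> ctr[0]=1
Ev 2: PC=6 idx=0 pred=N actual=N -> ctr[0]=0
Ev 3: PC=0 idx=0 pred=N actual=T -> ctr[0]=1
Ev 4: PC=4 idx=0 pred=N actual=T -> ctr[0]=2
Ev 5: PC=6 idx=0 pred=T actual=N -> ctr[0]=1
Ev 6: PC=0 idx=0 pred=N actual=T -> ctr[0]=2
Ev 7: PC=6 idx=0 pred=T actual=T -> ctr[0]=3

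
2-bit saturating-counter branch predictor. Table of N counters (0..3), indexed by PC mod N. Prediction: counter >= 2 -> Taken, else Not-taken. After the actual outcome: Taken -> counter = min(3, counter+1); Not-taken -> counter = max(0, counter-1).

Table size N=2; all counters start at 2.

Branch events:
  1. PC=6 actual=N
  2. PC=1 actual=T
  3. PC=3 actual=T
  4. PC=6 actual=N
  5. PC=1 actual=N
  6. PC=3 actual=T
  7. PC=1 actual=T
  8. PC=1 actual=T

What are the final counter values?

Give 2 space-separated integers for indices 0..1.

Answer: 0 3

Derivation:
Ev 1: PC=6 idx=0 pred=T actual=N -> ctr[0]=1
Ev 2: PC=1 idx=1 pred=T actual=T -> ctr[1]=3
Ev 3: PC=3 idx=1 pred=T actual=T -> ctr[1]=3
Ev 4: PC=6 idx=0 pred=N actual=N -> ctr[0]=0
Ev 5: PC=1 idx=1 pred=T actual=N -> ctr[1]=2
Ev 6: PC=3 idx=1 pred=T actual=T -> ctr[1]=3
Ev 7: PC=1 idx=1 pred=T actual=T -> ctr[1]=3
Ev 8: PC=1 idx=1 pred=T actual=T -> ctr[1]=3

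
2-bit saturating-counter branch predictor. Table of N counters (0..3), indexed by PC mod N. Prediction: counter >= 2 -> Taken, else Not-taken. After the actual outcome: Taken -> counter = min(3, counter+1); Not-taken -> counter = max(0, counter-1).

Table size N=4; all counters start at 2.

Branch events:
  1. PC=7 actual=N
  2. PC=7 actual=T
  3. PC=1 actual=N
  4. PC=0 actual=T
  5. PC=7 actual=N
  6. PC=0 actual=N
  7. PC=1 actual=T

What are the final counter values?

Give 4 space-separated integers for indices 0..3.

Answer: 2 2 2 1

Derivation:
Ev 1: PC=7 idx=3 pred=T actual=N -> ctr[3]=1
Ev 2: PC=7 idx=3 pred=N actual=T -> ctr[3]=2
Ev 3: PC=1 idx=1 pred=T actual=N -> ctr[1]=1
Ev 4: PC=0 idx=0 pred=T actual=T -> ctr[0]=3
Ev 5: PC=7 idx=3 pred=T actual=N -> ctr[3]=1
Ev 6: PC=0 idx=0 pred=T actual=N -> ctr[0]=2
Ev 7: PC=1 idx=1 pred=N actual=T -> ctr[1]=2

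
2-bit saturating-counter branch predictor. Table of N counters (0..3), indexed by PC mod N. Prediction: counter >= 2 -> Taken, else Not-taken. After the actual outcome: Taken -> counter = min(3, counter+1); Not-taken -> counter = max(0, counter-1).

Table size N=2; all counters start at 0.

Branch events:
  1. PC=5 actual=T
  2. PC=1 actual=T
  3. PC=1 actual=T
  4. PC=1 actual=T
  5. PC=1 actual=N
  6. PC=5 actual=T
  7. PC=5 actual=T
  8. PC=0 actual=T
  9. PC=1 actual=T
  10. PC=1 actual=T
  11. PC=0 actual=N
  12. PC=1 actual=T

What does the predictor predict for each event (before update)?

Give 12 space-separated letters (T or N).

Answer: N N T T T T T N T T N T

Derivation:
Ev 1: PC=5 idx=1 pred=N actual=T -> ctr[1]=1
Ev 2: PC=1 idx=1 pred=N actual=T -> ctr[1]=2
Ev 3: PC=1 idx=1 pred=T actual=T -> ctr[1]=3
Ev 4: PC=1 idx=1 pred=T actual=T -> ctr[1]=3
Ev 5: PC=1 idx=1 pred=T actual=N -> ctr[1]=2
Ev 6: PC=5 idx=1 pred=T actual=T -> ctr[1]=3
Ev 7: PC=5 idx=1 pred=T actual=T -> ctr[1]=3
Ev 8: PC=0 idx=0 pred=N actual=T -> ctr[0]=1
Ev 9: PC=1 idx=1 pred=T actual=T -> ctr[1]=3
Ev 10: PC=1 idx=1 pred=T actual=T -> ctr[1]=3
Ev 11: PC=0 idx=0 pred=N actual=N -> ctr[0]=0
Ev 12: PC=1 idx=1 pred=T actual=T -> ctr[1]=3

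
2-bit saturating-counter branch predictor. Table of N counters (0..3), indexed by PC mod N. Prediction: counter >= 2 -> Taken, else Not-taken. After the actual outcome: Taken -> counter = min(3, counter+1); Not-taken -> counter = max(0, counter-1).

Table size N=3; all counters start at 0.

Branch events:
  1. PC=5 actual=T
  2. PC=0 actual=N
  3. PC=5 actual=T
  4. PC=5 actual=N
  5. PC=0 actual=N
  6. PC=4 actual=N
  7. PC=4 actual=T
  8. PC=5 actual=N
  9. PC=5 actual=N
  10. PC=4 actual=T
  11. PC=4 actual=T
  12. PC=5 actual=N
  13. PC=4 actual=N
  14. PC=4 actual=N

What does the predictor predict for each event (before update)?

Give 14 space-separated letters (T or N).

Answer: N N N T N N N N N N T N T T

Derivation:
Ev 1: PC=5 idx=2 pred=N actual=T -> ctr[2]=1
Ev 2: PC=0 idx=0 pred=N actual=N -> ctr[0]=0
Ev 3: PC=5 idx=2 pred=N actual=T -> ctr[2]=2
Ev 4: PC=5 idx=2 pred=T actual=N -> ctr[2]=1
Ev 5: PC=0 idx=0 pred=N actual=N -> ctr[0]=0
Ev 6: PC=4 idx=1 pred=N actual=N -> ctr[1]=0
Ev 7: PC=4 idx=1 pred=N actual=T -> ctr[1]=1
Ev 8: PC=5 idx=2 pred=N actual=N -> ctr[2]=0
Ev 9: PC=5 idx=2 pred=N actual=N -> ctr[2]=0
Ev 10: PC=4 idx=1 pred=N actual=T -> ctr[1]=2
Ev 11: PC=4 idx=1 pred=T actual=T -> ctr[1]=3
Ev 12: PC=5 idx=2 pred=N actual=N -> ctr[2]=0
Ev 13: PC=4 idx=1 pred=T actual=N -> ctr[1]=2
Ev 14: PC=4 idx=1 pred=T actual=N -> ctr[1]=1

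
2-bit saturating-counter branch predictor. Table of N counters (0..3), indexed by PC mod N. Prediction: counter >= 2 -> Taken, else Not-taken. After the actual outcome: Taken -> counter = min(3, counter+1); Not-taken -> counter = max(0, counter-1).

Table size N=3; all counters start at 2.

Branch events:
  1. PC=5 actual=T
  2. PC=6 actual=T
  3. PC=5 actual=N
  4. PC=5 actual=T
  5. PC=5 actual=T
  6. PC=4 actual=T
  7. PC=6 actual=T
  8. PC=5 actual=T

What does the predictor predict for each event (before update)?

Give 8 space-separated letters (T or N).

Ev 1: PC=5 idx=2 pred=T actual=T -> ctr[2]=3
Ev 2: PC=6 idx=0 pred=T actual=T -> ctr[0]=3
Ev 3: PC=5 idx=2 pred=T actual=N -> ctr[2]=2
Ev 4: PC=5 idx=2 pred=T actual=T -> ctr[2]=3
Ev 5: PC=5 idx=2 pred=T actual=T -> ctr[2]=3
Ev 6: PC=4 idx=1 pred=T actual=T -> ctr[1]=3
Ev 7: PC=6 idx=0 pred=T actual=T -> ctr[0]=3
Ev 8: PC=5 idx=2 pred=T actual=T -> ctr[2]=3

Answer: T T T T T T T T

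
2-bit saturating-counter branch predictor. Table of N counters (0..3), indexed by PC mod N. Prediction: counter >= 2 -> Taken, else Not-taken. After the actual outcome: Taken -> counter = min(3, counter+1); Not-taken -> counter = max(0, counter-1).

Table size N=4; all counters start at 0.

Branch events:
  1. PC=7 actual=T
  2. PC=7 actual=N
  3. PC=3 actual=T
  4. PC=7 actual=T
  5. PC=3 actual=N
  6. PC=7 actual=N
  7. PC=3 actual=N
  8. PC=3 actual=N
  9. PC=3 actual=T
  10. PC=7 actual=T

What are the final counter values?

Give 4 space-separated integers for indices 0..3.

Ev 1: PC=7 idx=3 pred=N actual=T -> ctr[3]=1
Ev 2: PC=7 idx=3 pred=N actual=N -> ctr[3]=0
Ev 3: PC=3 idx=3 pred=N actual=T -> ctr[3]=1
Ev 4: PC=7 idx=3 pred=N actual=T -> ctr[3]=2
Ev 5: PC=3 idx=3 pred=T actual=N -> ctr[3]=1
Ev 6: PC=7 idx=3 pred=N actual=N -> ctr[3]=0
Ev 7: PC=3 idx=3 pred=N actual=N -> ctr[3]=0
Ev 8: PC=3 idx=3 pred=N actual=N -> ctr[3]=0
Ev 9: PC=3 idx=3 pred=N actual=T -> ctr[3]=1
Ev 10: PC=7 idx=3 pred=N actual=T -> ctr[3]=2

Answer: 0 0 0 2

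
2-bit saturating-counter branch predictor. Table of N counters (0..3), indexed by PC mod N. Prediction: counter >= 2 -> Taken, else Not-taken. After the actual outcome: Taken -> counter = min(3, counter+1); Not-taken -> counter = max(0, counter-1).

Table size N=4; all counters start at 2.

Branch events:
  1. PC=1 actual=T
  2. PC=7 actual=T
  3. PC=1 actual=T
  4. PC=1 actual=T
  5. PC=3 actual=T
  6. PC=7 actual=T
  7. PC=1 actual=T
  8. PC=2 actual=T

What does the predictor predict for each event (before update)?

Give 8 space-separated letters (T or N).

Ev 1: PC=1 idx=1 pred=T actual=T -> ctr[1]=3
Ev 2: PC=7 idx=3 pred=T actual=T -> ctr[3]=3
Ev 3: PC=1 idx=1 pred=T actual=T -> ctr[1]=3
Ev 4: PC=1 idx=1 pred=T actual=T -> ctr[1]=3
Ev 5: PC=3 idx=3 pred=T actual=T -> ctr[3]=3
Ev 6: PC=7 idx=3 pred=T actual=T -> ctr[3]=3
Ev 7: PC=1 idx=1 pred=T actual=T -> ctr[1]=3
Ev 8: PC=2 idx=2 pred=T actual=T -> ctr[2]=3

Answer: T T T T T T T T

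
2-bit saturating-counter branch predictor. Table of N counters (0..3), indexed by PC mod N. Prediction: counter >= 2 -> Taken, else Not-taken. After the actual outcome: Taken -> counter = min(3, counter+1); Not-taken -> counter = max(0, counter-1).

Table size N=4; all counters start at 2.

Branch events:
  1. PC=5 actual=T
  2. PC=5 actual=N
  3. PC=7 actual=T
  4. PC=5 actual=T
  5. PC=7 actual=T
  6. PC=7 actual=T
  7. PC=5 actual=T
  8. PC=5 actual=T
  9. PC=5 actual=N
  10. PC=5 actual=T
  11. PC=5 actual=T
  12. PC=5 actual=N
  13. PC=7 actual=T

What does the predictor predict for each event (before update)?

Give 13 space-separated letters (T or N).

Ev 1: PC=5 idx=1 pred=T actual=T -> ctr[1]=3
Ev 2: PC=5 idx=1 pred=T actual=N -> ctr[1]=2
Ev 3: PC=7 idx=3 pred=T actual=T -> ctr[3]=3
Ev 4: PC=5 idx=1 pred=T actual=T -> ctr[1]=3
Ev 5: PC=7 idx=3 pred=T actual=T -> ctr[3]=3
Ev 6: PC=7 idx=3 pred=T actual=T -> ctr[3]=3
Ev 7: PC=5 idx=1 pred=T actual=T -> ctr[1]=3
Ev 8: PC=5 idx=1 pred=T actual=T -> ctr[1]=3
Ev 9: PC=5 idx=1 pred=T actual=N -> ctr[1]=2
Ev 10: PC=5 idx=1 pred=T actual=T -> ctr[1]=3
Ev 11: PC=5 idx=1 pred=T actual=T -> ctr[1]=3
Ev 12: PC=5 idx=1 pred=T actual=N -> ctr[1]=2
Ev 13: PC=7 idx=3 pred=T actual=T -> ctr[3]=3

Answer: T T T T T T T T T T T T T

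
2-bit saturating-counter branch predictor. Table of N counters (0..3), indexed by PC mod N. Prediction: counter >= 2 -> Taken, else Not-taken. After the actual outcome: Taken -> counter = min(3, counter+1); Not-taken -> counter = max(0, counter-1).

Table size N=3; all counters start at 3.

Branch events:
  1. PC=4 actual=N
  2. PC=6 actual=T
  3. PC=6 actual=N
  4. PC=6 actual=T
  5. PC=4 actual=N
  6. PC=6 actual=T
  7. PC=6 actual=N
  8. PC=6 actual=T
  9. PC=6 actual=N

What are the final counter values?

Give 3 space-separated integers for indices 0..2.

Ev 1: PC=4 idx=1 pred=T actual=N -> ctr[1]=2
Ev 2: PC=6 idx=0 pred=T actual=T -> ctr[0]=3
Ev 3: PC=6 idx=0 pred=T actual=N -> ctr[0]=2
Ev 4: PC=6 idx=0 pred=T actual=T -> ctr[0]=3
Ev 5: PC=4 idx=1 pred=T actual=N -> ctr[1]=1
Ev 6: PC=6 idx=0 pred=T actual=T -> ctr[0]=3
Ev 7: PC=6 idx=0 pred=T actual=N -> ctr[0]=2
Ev 8: PC=6 idx=0 pred=T actual=T -> ctr[0]=3
Ev 9: PC=6 idx=0 pred=T actual=N -> ctr[0]=2

Answer: 2 1 3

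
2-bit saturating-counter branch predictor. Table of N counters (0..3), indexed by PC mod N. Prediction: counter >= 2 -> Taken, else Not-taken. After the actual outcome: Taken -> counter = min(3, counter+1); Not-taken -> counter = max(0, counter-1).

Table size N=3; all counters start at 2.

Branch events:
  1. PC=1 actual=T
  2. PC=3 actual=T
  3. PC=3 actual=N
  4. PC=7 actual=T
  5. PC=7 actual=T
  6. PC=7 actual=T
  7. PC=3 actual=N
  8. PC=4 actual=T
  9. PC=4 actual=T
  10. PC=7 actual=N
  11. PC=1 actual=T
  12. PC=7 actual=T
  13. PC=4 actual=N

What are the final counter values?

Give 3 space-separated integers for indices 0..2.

Answer: 1 2 2

Derivation:
Ev 1: PC=1 idx=1 pred=T actual=T -> ctr[1]=3
Ev 2: PC=3 idx=0 pred=T actual=T -> ctr[0]=3
Ev 3: PC=3 idx=0 pred=T actual=N -> ctr[0]=2
Ev 4: PC=7 idx=1 pred=T actual=T -> ctr[1]=3
Ev 5: PC=7 idx=1 pred=T actual=T -> ctr[1]=3
Ev 6: PC=7 idx=1 pred=T actual=T -> ctr[1]=3
Ev 7: PC=3 idx=0 pred=T actual=N -> ctr[0]=1
Ev 8: PC=4 idx=1 pred=T actual=T -> ctr[1]=3
Ev 9: PC=4 idx=1 pred=T actual=T -> ctr[1]=3
Ev 10: PC=7 idx=1 pred=T actual=N -> ctr[1]=2
Ev 11: PC=1 idx=1 pred=T actual=T -> ctr[1]=3
Ev 12: PC=7 idx=1 pred=T actual=T -> ctr[1]=3
Ev 13: PC=4 idx=1 pred=T actual=N -> ctr[1]=2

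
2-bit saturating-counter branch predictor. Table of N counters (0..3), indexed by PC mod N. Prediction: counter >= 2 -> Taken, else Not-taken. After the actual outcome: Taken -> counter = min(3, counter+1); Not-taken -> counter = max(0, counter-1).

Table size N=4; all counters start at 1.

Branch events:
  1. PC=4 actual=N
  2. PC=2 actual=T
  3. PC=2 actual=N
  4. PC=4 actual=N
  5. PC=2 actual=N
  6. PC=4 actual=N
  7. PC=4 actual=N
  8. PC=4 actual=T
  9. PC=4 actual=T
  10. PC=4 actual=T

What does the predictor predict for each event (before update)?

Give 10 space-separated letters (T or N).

Ev 1: PC=4 idx=0 pred=N actual=N -> ctr[0]=0
Ev 2: PC=2 idx=2 pred=N actual=T -> ctr[2]=2
Ev 3: PC=2 idx=2 pred=T actual=N -> ctr[2]=1
Ev 4: PC=4 idx=0 pred=N actual=N -> ctr[0]=0
Ev 5: PC=2 idx=2 pred=N actual=N -> ctr[2]=0
Ev 6: PC=4 idx=0 pred=N actual=N -> ctr[0]=0
Ev 7: PC=4 idx=0 pred=N actual=N -> ctr[0]=0
Ev 8: PC=4 idx=0 pred=N actual=T -> ctr[0]=1
Ev 9: PC=4 idx=0 pred=N actual=T -> ctr[0]=2
Ev 10: PC=4 idx=0 pred=T actual=T -> ctr[0]=3

Answer: N N T N N N N N N T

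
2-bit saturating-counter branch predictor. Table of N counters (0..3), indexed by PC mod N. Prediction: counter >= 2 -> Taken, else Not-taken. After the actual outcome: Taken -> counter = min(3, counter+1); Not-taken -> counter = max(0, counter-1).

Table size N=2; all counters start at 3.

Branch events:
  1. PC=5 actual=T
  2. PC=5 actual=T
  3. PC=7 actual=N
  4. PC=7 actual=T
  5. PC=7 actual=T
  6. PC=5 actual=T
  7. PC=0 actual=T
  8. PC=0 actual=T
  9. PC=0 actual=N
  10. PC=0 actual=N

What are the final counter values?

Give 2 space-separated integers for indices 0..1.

Ev 1: PC=5 idx=1 pred=T actual=T -> ctr[1]=3
Ev 2: PC=5 idx=1 pred=T actual=T -> ctr[1]=3
Ev 3: PC=7 idx=1 pred=T actual=N -> ctr[1]=2
Ev 4: PC=7 idx=1 pred=T actual=T -> ctr[1]=3
Ev 5: PC=7 idx=1 pred=T actual=T -> ctr[1]=3
Ev 6: PC=5 idx=1 pred=T actual=T -> ctr[1]=3
Ev 7: PC=0 idx=0 pred=T actual=T -> ctr[0]=3
Ev 8: PC=0 idx=0 pred=T actual=T -> ctr[0]=3
Ev 9: PC=0 idx=0 pred=T actual=N -> ctr[0]=2
Ev 10: PC=0 idx=0 pred=T actual=N -> ctr[0]=1

Answer: 1 3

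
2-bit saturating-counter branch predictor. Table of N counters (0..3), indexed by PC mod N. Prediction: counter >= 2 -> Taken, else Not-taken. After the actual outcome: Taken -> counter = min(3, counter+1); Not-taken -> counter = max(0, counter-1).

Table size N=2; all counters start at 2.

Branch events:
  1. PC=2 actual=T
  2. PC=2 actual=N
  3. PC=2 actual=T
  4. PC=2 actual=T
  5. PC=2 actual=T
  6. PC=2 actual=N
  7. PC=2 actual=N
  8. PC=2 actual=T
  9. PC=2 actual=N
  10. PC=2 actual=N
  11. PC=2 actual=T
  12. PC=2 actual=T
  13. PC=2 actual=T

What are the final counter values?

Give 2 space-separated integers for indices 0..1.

Answer: 3 2

Derivation:
Ev 1: PC=2 idx=0 pred=T actual=T -> ctr[0]=3
Ev 2: PC=2 idx=0 pred=T actual=N -> ctr[0]=2
Ev 3: PC=2 idx=0 pred=T actual=T -> ctr[0]=3
Ev 4: PC=2 idx=0 pred=T actual=T -> ctr[0]=3
Ev 5: PC=2 idx=0 pred=T actual=T -> ctr[0]=3
Ev 6: PC=2 idx=0 pred=T actual=N -> ctr[0]=2
Ev 7: PC=2 idx=0 pred=T actual=N -> ctr[0]=1
Ev 8: PC=2 idx=0 pred=N actual=T -> ctr[0]=2
Ev 9: PC=2 idx=0 pred=T actual=N -> ctr[0]=1
Ev 10: PC=2 idx=0 pred=N actual=N -> ctr[0]=0
Ev 11: PC=2 idx=0 pred=N actual=T -> ctr[0]=1
Ev 12: PC=2 idx=0 pred=N actual=T -> ctr[0]=2
Ev 13: PC=2 idx=0 pred=T actual=T -> ctr[0]=3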